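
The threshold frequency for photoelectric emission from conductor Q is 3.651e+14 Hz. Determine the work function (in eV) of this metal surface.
1.51 eV

At the threshold frequency, photon energy equals work function:
φ = hf₀

Calculating:
φ = (6.626×10⁻³⁴ J·s)(3.651e+14 Hz)
φ = 1.51 eV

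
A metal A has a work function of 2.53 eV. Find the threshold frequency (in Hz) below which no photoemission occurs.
6.1175e+14 Hz

The threshold frequency is when the photon energy equals the work function:
hf₀ = φ

Solving for f₀:
f₀ = φ/h = (2.53 eV × 1.602×10⁻¹⁹ J/eV) / (6.626×10⁻³⁴ J·s)
f₀ = 6.1175e+14 Hz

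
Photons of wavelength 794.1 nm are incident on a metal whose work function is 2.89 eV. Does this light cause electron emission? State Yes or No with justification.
No

For photoemission, the photon energy must exceed the work function.

Photon energy: E = hc/λ = 1.5613 eV
Work function: φ = 2.89 eV

Since E_photon (1.5613 eV) < φ (2.89 eV), photoemission will NOT occur.
The threshold wavelength is λ₀ = hc/φ = 429.0 nm.
Since 794.1 nm > 429.0 nm, the photons lack sufficient energy.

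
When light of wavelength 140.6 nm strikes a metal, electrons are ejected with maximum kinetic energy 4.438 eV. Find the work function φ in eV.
4.38 eV

From Einstein's photoelectric equation: KE_max = hf - φ = hc/λ - φ

Rearranging for φ:
φ = hc/λ - KE_max

Calculate photon energy:
E_photon = hc/λ = 8.8182 eV

Therefore:
φ = 8.8182 - 4.438 = 4.38 eV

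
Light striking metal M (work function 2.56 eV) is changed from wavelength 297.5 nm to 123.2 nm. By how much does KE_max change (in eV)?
5.8961 eV

Using Einstein's equation: KE_max = hc/λ - φ

For λ₁ = 297.5 nm:
KE₁ = hc/λ₁ - φ = 4.1675 - 2.56 = 1.6075 eV

For λ₂ = 123.2 nm:
KE₂ = hc/λ₂ - φ = 10.0637 - 2.56 = 7.5037 eV

Change in KE:
ΔKE = KE₂ - KE₁ = 7.5037 - 1.6075 = 5.8961 eV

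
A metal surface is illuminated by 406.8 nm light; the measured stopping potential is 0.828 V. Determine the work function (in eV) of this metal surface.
2.22 eV

The stopping potential gives the maximum kinetic energy: KE_max = eV_s = 0.828 eV

From Einstein's photoelectric equation: KE_max = hc/λ - φ
Rearranging: φ = hc/λ - KE_max

Calculate photon energy:
E_photon = hc/λ = (6.626×10⁻³⁴ J·s)(3×10⁸ m/s) / (406.8×10⁻⁹ m) = 3.0478 eV

Therefore:
φ = 3.0478 - 0.828 = 2.22 eV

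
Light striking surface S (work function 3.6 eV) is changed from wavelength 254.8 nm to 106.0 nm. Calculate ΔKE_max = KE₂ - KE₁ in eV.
6.8307 eV

Using Einstein's equation: KE_max = hc/λ - φ

For λ₁ = 254.8 nm:
KE₁ = hc/λ₁ - φ = 4.8659 - 3.6 = 1.2659 eV

For λ₂ = 106.0 nm:
KE₂ = hc/λ₂ - φ = 11.6966 - 3.6 = 8.0966 eV

Change in KE:
ΔKE = KE₂ - KE₁ = 8.0966 - 1.2659 = 6.8307 eV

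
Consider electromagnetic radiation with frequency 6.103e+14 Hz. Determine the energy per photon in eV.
2.5240 eV

Using E = hf:

E = hf = (6.626×10⁻³⁴ J·s)(6.103e+14 Hz)
E = 2.5240 eV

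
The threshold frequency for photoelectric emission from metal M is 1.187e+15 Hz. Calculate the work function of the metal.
4.91 eV

At the threshold frequency, photon energy equals work function:
φ = hf₀

Calculating:
φ = (6.626×10⁻³⁴ J·s)(1.187e+15 Hz)
φ = 4.91 eV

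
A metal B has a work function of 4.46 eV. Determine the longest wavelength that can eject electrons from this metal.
277.99 nm

The threshold wavelength is when the photon energy equals the work function:
hc/λ₀ = φ

Solving for λ₀:
λ₀ = hc/φ = (6.626×10⁻³⁴ J·s)(3×10⁸ m/s) / (4.46 eV × 1.602×10⁻¹⁹ J/eV)
λ₀ = 277.99 nm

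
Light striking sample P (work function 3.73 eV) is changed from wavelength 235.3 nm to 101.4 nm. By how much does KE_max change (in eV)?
6.9580 eV

Using Einstein's equation: KE_max = hc/λ - φ

For λ₁ = 235.3 nm:
KE₁ = hc/λ₁ - φ = 5.2692 - 3.73 = 1.5392 eV

For λ₂ = 101.4 nm:
KE₂ = hc/λ₂ - φ = 12.2272 - 3.73 = 8.4972 eV

Change in KE:
ΔKE = KE₂ - KE₁ = 8.4972 - 1.5392 = 6.9580 eV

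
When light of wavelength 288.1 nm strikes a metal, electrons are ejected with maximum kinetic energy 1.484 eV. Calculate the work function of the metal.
2.82 eV

From Einstein's photoelectric equation: KE_max = hf - φ = hc/λ - φ

Rearranging for φ:
φ = hc/λ - KE_max

Calculate photon energy:
E_photon = hc/λ = 4.3035 eV

Therefore:
φ = 4.3035 - 1.484 = 2.82 eV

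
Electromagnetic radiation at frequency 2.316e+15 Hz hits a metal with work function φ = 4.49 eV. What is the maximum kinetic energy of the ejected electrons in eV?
5.0882 eV

Using Einstein's photoelectric equation: KE_max = hf - φ

First, calculate the photon energy:
E_photon = hf = (6.626×10⁻³⁴ J·s)(2.316e+15 Hz)
E_photon = 9.5782 eV

Then, the maximum kinetic energy:
KE_max = E_photon - φ = 9.5782 eV - 4.49 eV = 5.0882 eV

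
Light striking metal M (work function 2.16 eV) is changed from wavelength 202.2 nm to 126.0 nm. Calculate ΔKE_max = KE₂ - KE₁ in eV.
3.7083 eV

Using Einstein's equation: KE_max = hc/λ - φ

For λ₁ = 202.2 nm:
KE₁ = hc/λ₁ - φ = 6.1318 - 2.16 = 3.9718 eV

For λ₂ = 126.0 nm:
KE₂ = hc/λ₂ - φ = 9.8400 - 2.16 = 7.6800 eV

Change in KE:
ΔKE = KE₂ - KE₁ = 7.6800 - 3.9718 = 3.7083 eV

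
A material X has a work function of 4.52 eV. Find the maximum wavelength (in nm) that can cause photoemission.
274.30 nm

The threshold wavelength is when the photon energy equals the work function:
hc/λ₀ = φ

Solving for λ₀:
λ₀ = hc/φ = (6.626×10⁻³⁴ J·s)(3×10⁸ m/s) / (4.52 eV × 1.602×10⁻¹⁹ J/eV)
λ₀ = 274.30 nm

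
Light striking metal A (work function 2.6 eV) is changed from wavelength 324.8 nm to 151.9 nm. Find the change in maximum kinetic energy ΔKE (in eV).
4.3450 eV

Using Einstein's equation: KE_max = hc/λ - φ

For λ₁ = 324.8 nm:
KE₁ = hc/λ₁ - φ = 3.8172 - 2.6 = 1.2172 eV

For λ₂ = 151.9 nm:
KE₂ = hc/λ₂ - φ = 8.1622 - 2.6 = 5.5622 eV

Change in KE:
ΔKE = KE₂ - KE₁ = 5.5622 - 1.2172 = 4.3450 eV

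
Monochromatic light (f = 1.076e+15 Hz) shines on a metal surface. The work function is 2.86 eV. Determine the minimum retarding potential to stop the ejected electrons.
1.5900 V

The stopping potential V_s satisfies: eV_s = KE_max

First, find KE_max using Einstein's equation:
E_photon = hf = (6.626×10⁻³⁴ J·s)(1.076e+15 Hz) = 4.4500 eV
KE_max = E_photon - φ = 4.4500 - 2.86 = 1.5900 eV

Since eV_s = KE_max:
V_s = KE_max/e = 1.5900 V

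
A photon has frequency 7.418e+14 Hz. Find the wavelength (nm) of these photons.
404.14 nm

Using the wave equation: c = fλ

Solving for wavelength:
λ = c/f = (3×10⁸ m/s) / (7.418e+14 Hz)
λ = 404.14 nm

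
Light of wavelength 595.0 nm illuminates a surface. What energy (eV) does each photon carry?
2.0838 eV

Using E = hf = hc/λ:

E = hc/λ = (6.626×10⁻³⁴ J·s)(3×10⁸ m/s) / (595.0×10⁻⁹ m)
E = 2.0838 eV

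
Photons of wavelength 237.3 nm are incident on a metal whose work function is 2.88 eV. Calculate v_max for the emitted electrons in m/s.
9.0819e+05 m/s

First, find the maximum kinetic energy:
E_photon = hc/λ = 5.2248 eV
KE_max = E_photon - φ = 5.2248 - 2.88 = 2.3448 eV

Convert to Joules: KE_max = 2.3448 × 1.602×10⁻¹⁹ J = 3.7568e-19 J

Then use KE = ½mv² to find velocity:
v = √(2·KE/m) = √(2 × 3.7568e-19 J / 9.109e-31 kg)
v = 9.0819e+05 m/s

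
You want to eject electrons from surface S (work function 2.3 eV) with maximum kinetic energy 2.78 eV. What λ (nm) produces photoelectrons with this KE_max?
244.06 nm

From Einstein's equation: KE_max = hc/λ - φ

Rearranging for λ:
hc/λ = KE_max + φ
λ = hc/(KE_max + φ)

Required photon energy:
E_photon = KE_max + φ = 2.78 + 2.3 = 5.08 eV

Required wavelength:
λ = hc/E_photon = (6.626×10⁻³⁴)(3×10⁸) / (5.08 × 1.602×10⁻¹⁹)
λ = 244.06 nm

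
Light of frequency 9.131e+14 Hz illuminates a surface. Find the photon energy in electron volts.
3.7763 eV

Using E = hf:

E = hf = (6.626×10⁻³⁴ J·s)(9.131e+14 Hz)
E = 3.7763 eV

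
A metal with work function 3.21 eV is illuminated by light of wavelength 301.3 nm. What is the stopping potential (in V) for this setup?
0.9050 V

The stopping potential V_s satisfies: eV_s = KE_max

First, find KE_max using Einstein's equation:
E_photon = hc/λ = 4.1150 eV
KE_max = E_photon - φ = 4.1150 - 3.21 = 0.9050 eV

Since eV_s = KE_max:
V_s = KE_max/e = 0.9050 V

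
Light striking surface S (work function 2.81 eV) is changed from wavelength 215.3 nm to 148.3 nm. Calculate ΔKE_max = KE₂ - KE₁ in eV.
2.6017 eV

Using Einstein's equation: KE_max = hc/λ - φ

For λ₁ = 215.3 nm:
KE₁ = hc/λ₁ - φ = 5.7587 - 2.81 = 2.9487 eV

For λ₂ = 148.3 nm:
KE₂ = hc/λ₂ - φ = 8.3604 - 2.81 = 5.5504 eV

Change in KE:
ΔKE = KE₂ - KE₁ = 5.5504 - 2.9487 = 2.6017 eV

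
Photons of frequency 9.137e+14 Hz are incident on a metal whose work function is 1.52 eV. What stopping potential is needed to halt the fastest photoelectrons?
2.2588 V

The stopping potential V_s satisfies: eV_s = KE_max

First, find KE_max using Einstein's equation:
E_photon = hf = (6.626×10⁻³⁴ J·s)(9.137e+14 Hz) = 3.7788 eV
KE_max = E_photon - φ = 3.7788 - 1.52 = 2.2588 eV

Since eV_s = KE_max:
V_s = KE_max/e = 2.2588 V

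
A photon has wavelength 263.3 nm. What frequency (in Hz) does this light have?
1.1386e+15 Hz

Using the wave equation: c = fλ

Solving for frequency:
f = c/λ = (3×10⁸ m/s) / (263.3×10⁻⁹ m)
f = 1.1386e+15 Hz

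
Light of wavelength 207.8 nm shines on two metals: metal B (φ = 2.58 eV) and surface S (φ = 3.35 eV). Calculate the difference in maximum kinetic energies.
0.7700 eV

Using KE_max = hc/λ - φ for each metal:

Photon energy: E = hc/λ = 5.9665 eV

For metal B (φ₁ = 2.58 eV):
KE₁ = E - φ₁ = 5.9665 - 2.58 = 3.3865 eV

For surface S (φ₂ = 3.35 eV):
KE₂ = E - φ₂ = 5.9665 - 3.35 = 2.6165 eV

Difference:
ΔKE = KE₁ - KE₂ = 3.3865 - 2.6165 = 0.7700 eV

Note: The difference equals the difference in work functions: 3.35 - 2.58 = 0.77 eV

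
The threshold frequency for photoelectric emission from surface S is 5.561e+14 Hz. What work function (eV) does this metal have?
2.30 eV

At the threshold frequency, photon energy equals work function:
φ = hf₀

Calculating:
φ = (6.626×10⁻³⁴ J·s)(5.561e+14 Hz)
φ = 2.30 eV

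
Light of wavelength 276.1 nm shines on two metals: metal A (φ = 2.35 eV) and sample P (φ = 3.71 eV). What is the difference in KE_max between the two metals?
1.3600 eV

Using KE_max = hc/λ - φ for each metal:

Photon energy: E = hc/λ = 4.4906 eV

For metal A (φ₁ = 2.35 eV):
KE₁ = E - φ₁ = 4.4906 - 2.35 = 2.1406 eV

For sample P (φ₂ = 3.71 eV):
KE₂ = E - φ₂ = 4.4906 - 3.71 = 0.7806 eV

Difference:
ΔKE = KE₁ - KE₂ = 2.1406 - 0.7806 = 1.3600 eV

Note: The difference equals the difference in work functions: 3.71 - 2.35 = 1.36 eV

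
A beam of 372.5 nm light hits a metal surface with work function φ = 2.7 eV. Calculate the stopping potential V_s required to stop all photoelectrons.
0.6284 V

The stopping potential V_s satisfies: eV_s = KE_max

First, find KE_max using Einstein's equation:
E_photon = hc/λ = 3.3284 eV
KE_max = E_photon - φ = 3.3284 - 2.7 = 0.6284 eV

Since eV_s = KE_max:
V_s = KE_max/e = 0.6284 V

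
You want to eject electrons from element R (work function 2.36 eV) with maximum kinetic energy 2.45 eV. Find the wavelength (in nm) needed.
257.76 nm

From Einstein's equation: KE_max = hc/λ - φ

Rearranging for λ:
hc/λ = KE_max + φ
λ = hc/(KE_max + φ)

Required photon energy:
E_photon = KE_max + φ = 2.45 + 2.36 = 4.81 eV

Required wavelength:
λ = hc/E_photon = (6.626×10⁻³⁴)(3×10⁸) / (4.81 × 1.602×10⁻¹⁹)
λ = 257.76 nm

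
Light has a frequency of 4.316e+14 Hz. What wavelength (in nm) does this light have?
694.61 nm

Using the wave equation: c = fλ

Solving for wavelength:
λ = c/f = (3×10⁸ m/s) / (4.316e+14 Hz)
λ = 694.61 nm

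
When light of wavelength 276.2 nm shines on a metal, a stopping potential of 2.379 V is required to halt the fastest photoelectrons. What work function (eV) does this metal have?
2.11 eV

The stopping potential gives the maximum kinetic energy: KE_max = eV_s = 2.379 eV

From Einstein's photoelectric equation: KE_max = hc/λ - φ
Rearranging: φ = hc/λ - KE_max

Calculate photon energy:
E_photon = hc/λ = (6.626×10⁻³⁴ J·s)(3×10⁸ m/s) / (276.2×10⁻⁹ m) = 4.4889 eV

Therefore:
φ = 4.4889 - 2.379 = 2.11 eV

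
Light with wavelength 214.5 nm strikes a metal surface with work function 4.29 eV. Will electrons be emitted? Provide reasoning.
Yes

For photoemission, the photon energy must exceed the work function.

Photon energy: E = hc/λ = 5.7801 eV
Work function: φ = 4.29 eV

Since E_photon (5.7801 eV) > φ (4.29 eV), photoemission WILL occur.
The threshold wavelength is λ₀ = hc/φ = 289.0 nm.
Since 214.5 nm < 289.0 nm, the light has sufficient energy.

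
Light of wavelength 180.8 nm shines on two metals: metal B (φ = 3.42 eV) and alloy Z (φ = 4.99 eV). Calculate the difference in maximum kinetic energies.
1.5700 eV

Using KE_max = hc/λ - φ for each metal:

Photon energy: E = hc/λ = 6.8575 eV

For metal B (φ₁ = 3.42 eV):
KE₁ = E - φ₁ = 6.8575 - 3.42 = 3.4375 eV

For alloy Z (φ₂ = 4.99 eV):
KE₂ = E - φ₂ = 6.8575 - 4.99 = 1.8675 eV

Difference:
ΔKE = KE₁ - KE₂ = 3.4375 - 1.8675 = 1.5700 eV

Note: The difference equals the difference in work functions: 4.99 - 3.42 = 1.57 eV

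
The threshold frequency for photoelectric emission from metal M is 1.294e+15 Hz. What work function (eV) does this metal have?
5.35 eV

At the threshold frequency, photon energy equals work function:
φ = hf₀

Calculating:
φ = (6.626×10⁻³⁴ J·s)(1.294e+15 Hz)
φ = 5.35 eV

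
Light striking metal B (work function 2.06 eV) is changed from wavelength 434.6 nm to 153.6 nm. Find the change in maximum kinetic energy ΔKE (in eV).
5.2191 eV

Using Einstein's equation: KE_max = hc/λ - φ

For λ₁ = 434.6 nm:
KE₁ = hc/λ₁ - φ = 2.8528 - 2.06 = 0.7928 eV

For λ₂ = 153.6 nm:
KE₂ = hc/λ₂ - φ = 8.0719 - 2.06 = 6.0119 eV

Change in KE:
ΔKE = KE₂ - KE₁ = 6.0119 - 0.7928 = 5.2191 eV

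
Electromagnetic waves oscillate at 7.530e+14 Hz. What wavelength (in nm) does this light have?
398.13 nm

Using the wave equation: c = fλ

Solving for wavelength:
λ = c/f = (3×10⁸ m/s) / (7.530e+14 Hz)
λ = 398.13 nm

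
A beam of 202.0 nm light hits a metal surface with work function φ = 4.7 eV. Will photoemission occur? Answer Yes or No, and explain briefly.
Yes

For photoemission, the photon energy must exceed the work function.

Photon energy: E = hc/λ = 6.1378 eV
Work function: φ = 4.7 eV

Since E_photon (6.1378 eV) > φ (4.7 eV), photoemission WILL occur.
The threshold wavelength is λ₀ = hc/φ = 263.8 nm.
Since 202.0 nm < 263.8 nm, the light has sufficient energy.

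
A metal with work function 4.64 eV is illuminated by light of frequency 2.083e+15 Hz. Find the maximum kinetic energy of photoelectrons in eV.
3.9746 eV

Using Einstein's photoelectric equation: KE_max = hf - φ

First, calculate the photon energy:
E_photon = hf = (6.626×10⁻³⁴ J·s)(2.083e+15 Hz)
E_photon = 8.6146 eV

Then, the maximum kinetic energy:
KE_max = E_photon - φ = 8.6146 eV - 4.64 eV = 3.9746 eV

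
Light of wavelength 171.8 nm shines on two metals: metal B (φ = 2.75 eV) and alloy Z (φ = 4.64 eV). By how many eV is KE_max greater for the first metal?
1.8900 eV

Using KE_max = hc/λ - φ for each metal:

Photon energy: E = hc/λ = 7.2168 eV

For metal B (φ₁ = 2.75 eV):
KE₁ = E - φ₁ = 7.2168 - 2.75 = 4.4668 eV

For alloy Z (φ₂ = 4.64 eV):
KE₂ = E - φ₂ = 7.2168 - 4.64 = 2.5768 eV

Difference:
ΔKE = KE₁ - KE₂ = 4.4668 - 2.5768 = 1.8900 eV

Note: The difference equals the difference in work functions: 4.64 - 2.75 = 1.89 eV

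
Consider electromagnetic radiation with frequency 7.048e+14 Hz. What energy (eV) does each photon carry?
2.9148 eV

Using E = hf:

E = hf = (6.626×10⁻³⁴ J·s)(7.048e+14 Hz)
E = 2.9148 eV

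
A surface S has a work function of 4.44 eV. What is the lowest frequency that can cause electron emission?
1.0736e+15 Hz

The threshold frequency is when the photon energy equals the work function:
hf₀ = φ

Solving for f₀:
f₀ = φ/h = (4.44 eV × 1.602×10⁻¹⁹ J/eV) / (6.626×10⁻³⁴ J·s)
f₀ = 1.0736e+15 Hz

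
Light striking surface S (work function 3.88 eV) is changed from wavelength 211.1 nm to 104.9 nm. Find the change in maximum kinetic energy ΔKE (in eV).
5.9460 eV

Using Einstein's equation: KE_max = hc/λ - φ

For λ₁ = 211.1 nm:
KE₁ = hc/λ₁ - φ = 5.8732 - 3.88 = 1.9932 eV

For λ₂ = 104.9 nm:
KE₂ = hc/λ₂ - φ = 11.8193 - 3.88 = 7.9393 eV

Change in KE:
ΔKE = KE₂ - KE₁ = 7.9393 - 1.9932 = 5.9460 eV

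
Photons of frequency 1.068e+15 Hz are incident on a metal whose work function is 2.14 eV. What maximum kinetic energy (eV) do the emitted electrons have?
2.2769 eV

Using Einstein's photoelectric equation: KE_max = hf - φ

First, calculate the photon energy:
E_photon = hf = (6.626×10⁻³⁴ J·s)(1.068e+15 Hz)
E_photon = 4.4169 eV

Then, the maximum kinetic energy:
KE_max = E_photon - φ = 4.4169 eV - 2.14 eV = 2.2769 eV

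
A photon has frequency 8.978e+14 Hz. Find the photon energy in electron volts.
3.7130 eV

Using E = hf:

E = hf = (6.626×10⁻³⁴ J·s)(8.978e+14 Hz)
E = 3.7130 eV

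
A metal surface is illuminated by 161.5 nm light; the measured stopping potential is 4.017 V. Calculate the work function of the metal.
3.66 eV

The stopping potential gives the maximum kinetic energy: KE_max = eV_s = 4.017 eV

From Einstein's photoelectric equation: KE_max = hc/λ - φ
Rearranging: φ = hc/λ - KE_max

Calculate photon energy:
E_photon = hc/λ = (6.626×10⁻³⁴ J·s)(3×10⁸ m/s) / (161.5×10⁻⁹ m) = 7.6770 eV

Therefore:
φ = 7.6770 - 4.017 = 3.66 eV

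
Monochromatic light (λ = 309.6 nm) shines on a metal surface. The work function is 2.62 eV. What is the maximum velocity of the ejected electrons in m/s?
6.9791e+05 m/s

First, find the maximum kinetic energy:
E_photon = hc/λ = 4.0047 eV
KE_max = E_photon - φ = 4.0047 - 2.62 = 1.3847 eV

Convert to Joules: KE_max = 1.3847 × 1.602×10⁻¹⁹ J = 2.2185e-19 J

Then use KE = ½mv² to find velocity:
v = √(2·KE/m) = √(2 × 2.2185e-19 J / 9.109e-31 kg)
v = 6.9791e+05 m/s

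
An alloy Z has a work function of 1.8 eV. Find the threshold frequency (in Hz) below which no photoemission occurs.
4.3524e+14 Hz

The threshold frequency is when the photon energy equals the work function:
hf₀ = φ

Solving for f₀:
f₀ = φ/h = (1.8 eV × 1.602×10⁻¹⁹ J/eV) / (6.626×10⁻³⁴ J·s)
f₀ = 4.3524e+14 Hz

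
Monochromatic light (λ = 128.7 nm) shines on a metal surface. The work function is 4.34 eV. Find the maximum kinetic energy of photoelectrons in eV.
5.2936 eV

Using Einstein's photoelectric equation: KE_max = hf - φ = hc/λ - φ

First, calculate the photon energy:
E_photon = hc/λ = (6.626×10⁻³⁴ J·s)(3×10⁸ m/s) / (128.7×10⁻⁹ m)
E_photon = 9.6336 eV

Then, the maximum kinetic energy:
KE_max = E_photon - φ = 9.6336 eV - 4.34 eV = 5.2936 eV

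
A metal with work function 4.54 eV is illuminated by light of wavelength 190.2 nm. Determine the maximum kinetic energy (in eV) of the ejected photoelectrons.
1.9786 eV

Using Einstein's photoelectric equation: KE_max = hf - φ = hc/λ - φ

First, calculate the photon energy:
E_photon = hc/λ = (6.626×10⁻³⁴ J·s)(3×10⁸ m/s) / (190.2×10⁻⁹ m)
E_photon = 6.5186 eV

Then, the maximum kinetic energy:
KE_max = E_photon - φ = 6.5186 eV - 4.54 eV = 1.9786 eV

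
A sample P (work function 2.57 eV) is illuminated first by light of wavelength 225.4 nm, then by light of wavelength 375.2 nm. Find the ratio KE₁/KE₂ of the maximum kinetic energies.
3.9901

Using Einstein's equation: KE_max = hc/λ - φ

For λ₁ = 225.4 nm:
E₁ = hc/λ₁ = 5.5006 eV
KE₁ = E₁ - φ = 5.5006 - 2.57 = 2.9306 eV

For λ₂ = 375.2 nm:
E₂ = hc/λ₂ = 3.3045 eV
KE₂ = E₂ - φ = 3.3045 - 2.57 = 0.7345 eV

Ratio: KE₁/KE₂ = 2.9306/0.7345 = 3.9901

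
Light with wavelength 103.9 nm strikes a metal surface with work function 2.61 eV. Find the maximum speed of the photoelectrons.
1.8109e+06 m/s

First, find the maximum kinetic energy:
E_photon = hc/λ = 11.9330 eV
KE_max = E_photon - φ = 11.9330 - 2.61 = 9.3230 eV

Convert to Joules: KE_max = 9.3230 × 1.602×10⁻¹⁹ J = 1.4937e-18 J

Then use KE = ½mv² to find velocity:
v = √(2·KE/m) = √(2 × 1.4937e-18 J / 9.109e-31 kg)
v = 1.8109e+06 m/s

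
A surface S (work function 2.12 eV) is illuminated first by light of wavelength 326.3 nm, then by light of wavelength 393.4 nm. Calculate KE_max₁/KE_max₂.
1.6282

Using Einstein's equation: KE_max = hc/λ - φ

For λ₁ = 326.3 nm:
E₁ = hc/λ₁ = 3.7997 eV
KE₁ = E₁ - φ = 3.7997 - 2.12 = 1.6797 eV

For λ₂ = 393.4 nm:
E₂ = hc/λ₂ = 3.1516 eV
KE₂ = E₂ - φ = 3.1516 - 2.12 = 1.0316 eV

Ratio: KE₁/KE₂ = 1.6797/1.0316 = 1.6282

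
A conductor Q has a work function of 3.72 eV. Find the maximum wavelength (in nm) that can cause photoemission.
333.29 nm

The threshold wavelength is when the photon energy equals the work function:
hc/λ₀ = φ

Solving for λ₀:
λ₀ = hc/φ = (6.626×10⁻³⁴ J·s)(3×10⁸ m/s) / (3.72 eV × 1.602×10⁻¹⁹ J/eV)
λ₀ = 333.29 nm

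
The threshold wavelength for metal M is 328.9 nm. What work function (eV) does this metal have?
3.77 eV

At the threshold wavelength, photon energy equals work function:
φ = hc/λ₀

Calculating:
φ = (6.626×10⁻³⁴ J·s)(3×10⁸ m/s) / (328.9×10⁻⁹ m)
φ = 3.77 eV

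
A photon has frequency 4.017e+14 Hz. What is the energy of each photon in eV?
1.6613 eV

Using E = hf:

E = hf = (6.626×10⁻³⁴ J·s)(4.017e+14 Hz)
E = 1.6613 eV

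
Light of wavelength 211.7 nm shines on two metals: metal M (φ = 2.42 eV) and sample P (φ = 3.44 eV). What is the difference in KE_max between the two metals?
1.0200 eV

Using KE_max = hc/λ - φ for each metal:

Photon energy: E = hc/λ = 5.8566 eV

For metal M (φ₁ = 2.42 eV):
KE₁ = E - φ₁ = 5.8566 - 2.42 = 3.4366 eV

For sample P (φ₂ = 3.44 eV):
KE₂ = E - φ₂ = 5.8566 - 3.44 = 2.4166 eV

Difference:
ΔKE = KE₁ - KE₂ = 3.4366 - 2.4166 = 1.0200 eV

Note: The difference equals the difference in work functions: 3.44 - 2.42 = 1.02 eV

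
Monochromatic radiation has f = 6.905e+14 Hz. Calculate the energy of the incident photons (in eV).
2.8557 eV

Using E = hf:

E = hf = (6.626×10⁻³⁴ J·s)(6.905e+14 Hz)
E = 2.8557 eV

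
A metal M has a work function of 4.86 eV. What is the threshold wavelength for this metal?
255.11 nm

The threshold wavelength is when the photon energy equals the work function:
hc/λ₀ = φ

Solving for λ₀:
λ₀ = hc/φ = (6.626×10⁻³⁴ J·s)(3×10⁸ m/s) / (4.86 eV × 1.602×10⁻¹⁹ J/eV)
λ₀ = 255.11 nm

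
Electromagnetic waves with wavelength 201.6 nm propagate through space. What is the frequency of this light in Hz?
1.4871e+15 Hz

Using the wave equation: c = fλ

Solving for frequency:
f = c/λ = (3×10⁸ m/s) / (201.6×10⁻⁹ m)
f = 1.4871e+15 Hz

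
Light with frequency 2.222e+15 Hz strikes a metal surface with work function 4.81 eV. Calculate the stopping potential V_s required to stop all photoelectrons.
4.3795 V

The stopping potential V_s satisfies: eV_s = KE_max

First, find KE_max using Einstein's equation:
E_photon = hf = (6.626×10⁻³⁴ J·s)(2.222e+15 Hz) = 9.1895 eV
KE_max = E_photon - φ = 9.1895 - 4.81 = 4.3795 eV

Since eV_s = KE_max:
V_s = KE_max/e = 4.3795 V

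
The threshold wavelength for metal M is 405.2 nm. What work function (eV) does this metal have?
3.06 eV

At the threshold wavelength, photon energy equals work function:
φ = hc/λ₀

Calculating:
φ = (6.626×10⁻³⁴ J·s)(3×10⁸ m/s) / (405.2×10⁻⁹ m)
φ = 3.06 eV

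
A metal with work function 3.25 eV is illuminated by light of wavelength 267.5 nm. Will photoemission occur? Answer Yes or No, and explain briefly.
Yes

For photoemission, the photon energy must exceed the work function.

Photon energy: E = hc/λ = 4.6349 eV
Work function: φ = 3.25 eV

Since E_photon (4.6349 eV) > φ (3.25 eV), photoemission WILL occur.
The threshold wavelength is λ₀ = hc/φ = 381.5 nm.
Since 267.5 nm < 381.5 nm, the light has sufficient energy.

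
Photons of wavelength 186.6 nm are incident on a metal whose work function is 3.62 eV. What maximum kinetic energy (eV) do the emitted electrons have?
3.0244 eV

Using Einstein's photoelectric equation: KE_max = hf - φ = hc/λ - φ

First, calculate the photon energy:
E_photon = hc/λ = (6.626×10⁻³⁴ J·s)(3×10⁸ m/s) / (186.6×10⁻⁹ m)
E_photon = 6.6444 eV

Then, the maximum kinetic energy:
KE_max = E_photon - φ = 6.6444 eV - 3.62 eV = 3.0244 eV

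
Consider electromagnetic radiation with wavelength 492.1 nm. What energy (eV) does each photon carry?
2.5195 eV

Using E = hf = hc/λ:

E = hc/λ = (6.626×10⁻³⁴ J·s)(3×10⁸ m/s) / (492.1×10⁻⁹ m)
E = 2.5195 eV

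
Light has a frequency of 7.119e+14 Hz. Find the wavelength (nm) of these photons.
421.12 nm

Using the wave equation: c = fλ

Solving for wavelength:
λ = c/f = (3×10⁸ m/s) / (7.119e+14 Hz)
λ = 421.12 nm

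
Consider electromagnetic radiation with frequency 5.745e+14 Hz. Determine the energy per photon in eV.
2.3759 eV

Using E = hf:

E = hf = (6.626×10⁻³⁴ J·s)(5.745e+14 Hz)
E = 2.3759 eV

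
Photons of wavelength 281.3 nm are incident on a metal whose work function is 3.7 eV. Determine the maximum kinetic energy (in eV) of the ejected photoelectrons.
0.7075 eV

Using Einstein's photoelectric equation: KE_max = hf - φ = hc/λ - φ

First, calculate the photon energy:
E_photon = hc/λ = (6.626×10⁻³⁴ J·s)(3×10⁸ m/s) / (281.3×10⁻⁹ m)
E_photon = 4.4075 eV

Then, the maximum kinetic energy:
KE_max = E_photon - φ = 4.4075 eV - 3.7 eV = 0.7075 eV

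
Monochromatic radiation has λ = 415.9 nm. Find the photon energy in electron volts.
2.9811 eV

Using E = hf = hc/λ:

E = hc/λ = (6.626×10⁻³⁴ J·s)(3×10⁸ m/s) / (415.9×10⁻⁹ m)
E = 2.9811 eV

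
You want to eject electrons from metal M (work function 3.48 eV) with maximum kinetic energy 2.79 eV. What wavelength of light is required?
197.74 nm

From Einstein's equation: KE_max = hc/λ - φ

Rearranging for λ:
hc/λ = KE_max + φ
λ = hc/(KE_max + φ)

Required photon energy:
E_photon = KE_max + φ = 2.79 + 3.48 = 6.27 eV

Required wavelength:
λ = hc/E_photon = (6.626×10⁻³⁴)(3×10⁸) / (6.27 × 1.602×10⁻¹⁹)
λ = 197.74 nm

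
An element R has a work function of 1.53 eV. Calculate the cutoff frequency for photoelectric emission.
3.6995e+14 Hz

The threshold frequency is when the photon energy equals the work function:
hf₀ = φ

Solving for f₀:
f₀ = φ/h = (1.53 eV × 1.602×10⁻¹⁹ J/eV) / (6.626×10⁻³⁴ J·s)
f₀ = 3.6995e+14 Hz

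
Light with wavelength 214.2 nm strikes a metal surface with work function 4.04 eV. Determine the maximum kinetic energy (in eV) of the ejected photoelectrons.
1.7482 eV

Using Einstein's photoelectric equation: KE_max = hf - φ = hc/λ - φ

First, calculate the photon energy:
E_photon = hc/λ = (6.626×10⁻³⁴ J·s)(3×10⁸ m/s) / (214.2×10⁻⁹ m)
E_photon = 5.7882 eV

Then, the maximum kinetic energy:
KE_max = E_photon - φ = 5.7882 eV - 4.04 eV = 1.7482 eV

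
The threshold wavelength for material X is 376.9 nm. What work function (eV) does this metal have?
3.29 eV

At the threshold wavelength, photon energy equals work function:
φ = hc/λ₀

Calculating:
φ = (6.626×10⁻³⁴ J·s)(3×10⁸ m/s) / (376.9×10⁻⁹ m)
φ = 3.29 eV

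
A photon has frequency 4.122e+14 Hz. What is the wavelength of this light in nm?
727.30 nm

Using the wave equation: c = fλ

Solving for wavelength:
λ = c/f = (3×10⁸ m/s) / (4.122e+14 Hz)
λ = 727.30 nm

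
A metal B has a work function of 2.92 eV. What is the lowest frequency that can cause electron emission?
7.0605e+14 Hz

The threshold frequency is when the photon energy equals the work function:
hf₀ = φ

Solving for f₀:
f₀ = φ/h = (2.92 eV × 1.602×10⁻¹⁹ J/eV) / (6.626×10⁻³⁴ J·s)
f₀ = 7.0605e+14 Hz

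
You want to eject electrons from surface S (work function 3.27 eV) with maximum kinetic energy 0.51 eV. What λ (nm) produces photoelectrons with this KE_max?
328.00 nm

From Einstein's equation: KE_max = hc/λ - φ

Rearranging for λ:
hc/λ = KE_max + φ
λ = hc/(KE_max + φ)

Required photon energy:
E_photon = KE_max + φ = 0.51 + 3.27 = 3.78 eV

Required wavelength:
λ = hc/E_photon = (6.626×10⁻³⁴)(3×10⁸) / (3.78 × 1.602×10⁻¹⁹)
λ = 328.00 nm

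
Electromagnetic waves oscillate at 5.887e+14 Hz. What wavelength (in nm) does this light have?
509.24 nm

Using the wave equation: c = fλ

Solving for wavelength:
λ = c/f = (3×10⁸ m/s) / (5.887e+14 Hz)
λ = 509.24 nm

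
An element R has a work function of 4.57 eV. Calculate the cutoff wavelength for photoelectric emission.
271.30 nm

The threshold wavelength is when the photon energy equals the work function:
hc/λ₀ = φ

Solving for λ₀:
λ₀ = hc/φ = (6.626×10⁻³⁴ J·s)(3×10⁸ m/s) / (4.57 eV × 1.602×10⁻¹⁹ J/eV)
λ₀ = 271.30 nm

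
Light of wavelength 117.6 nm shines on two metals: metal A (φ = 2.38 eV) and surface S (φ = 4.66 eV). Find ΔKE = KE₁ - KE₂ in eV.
2.2800 eV

Using KE_max = hc/λ - φ for each metal:

Photon energy: E = hc/λ = 10.5429 eV

For metal A (φ₁ = 2.38 eV):
KE₁ = E - φ₁ = 10.5429 - 2.38 = 8.1629 eV

For surface S (φ₂ = 4.66 eV):
KE₂ = E - φ₂ = 10.5429 - 4.66 = 5.8829 eV

Difference:
ΔKE = KE₁ - KE₂ = 8.1629 - 5.8829 = 2.2800 eV

Note: The difference equals the difference in work functions: 4.66 - 2.38 = 2.28 eV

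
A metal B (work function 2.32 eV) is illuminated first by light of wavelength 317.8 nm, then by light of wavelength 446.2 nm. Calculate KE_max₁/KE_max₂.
3.4476

Using Einstein's equation: KE_max = hc/λ - φ

For λ₁ = 317.8 nm:
E₁ = hc/λ₁ = 3.9013 eV
KE₁ = E₁ - φ = 3.9013 - 2.32 = 1.5813 eV

For λ₂ = 446.2 nm:
E₂ = hc/λ₂ = 2.7787 eV
KE₂ = E₂ - φ = 2.7787 - 2.32 = 0.4587 eV

Ratio: KE₁/KE₂ = 1.5813/0.4587 = 3.4476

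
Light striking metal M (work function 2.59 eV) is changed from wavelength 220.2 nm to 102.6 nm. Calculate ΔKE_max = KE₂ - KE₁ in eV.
6.4537 eV

Using Einstein's equation: KE_max = hc/λ - φ

For λ₁ = 220.2 nm:
KE₁ = hc/λ₁ - φ = 5.6305 - 2.59 = 3.0405 eV

For λ₂ = 102.6 nm:
KE₂ = hc/λ₂ - φ = 12.0842 - 2.59 = 9.4942 eV

Change in KE:
ΔKE = KE₂ - KE₁ = 9.4942 - 3.0405 = 6.4537 eV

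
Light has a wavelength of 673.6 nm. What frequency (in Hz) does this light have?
4.4506e+14 Hz

Using the wave equation: c = fλ

Solving for frequency:
f = c/λ = (3×10⁸ m/s) / (673.6×10⁻⁹ m)
f = 4.4506e+14 Hz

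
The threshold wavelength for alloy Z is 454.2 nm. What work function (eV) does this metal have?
2.73 eV

At the threshold wavelength, photon energy equals work function:
φ = hc/λ₀

Calculating:
φ = (6.626×10⁻³⁴ J·s)(3×10⁸ m/s) / (454.2×10⁻⁹ m)
φ = 2.73 eV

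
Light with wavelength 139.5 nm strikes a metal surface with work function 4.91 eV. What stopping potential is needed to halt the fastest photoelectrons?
3.9778 V

The stopping potential V_s satisfies: eV_s = KE_max

First, find KE_max using Einstein's equation:
E_photon = hc/λ = 8.8878 eV
KE_max = E_photon - φ = 8.8878 - 4.91 = 3.9778 eV

Since eV_s = KE_max:
V_s = KE_max/e = 3.9778 V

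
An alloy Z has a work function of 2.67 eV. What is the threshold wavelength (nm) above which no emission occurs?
464.36 nm

The threshold wavelength is when the photon energy equals the work function:
hc/λ₀ = φ

Solving for λ₀:
λ₀ = hc/φ = (6.626×10⁻³⁴ J·s)(3×10⁸ m/s) / (2.67 eV × 1.602×10⁻¹⁹ J/eV)
λ₀ = 464.36 nm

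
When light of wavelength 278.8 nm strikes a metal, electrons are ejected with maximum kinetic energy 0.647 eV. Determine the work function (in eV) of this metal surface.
3.80 eV

From Einstein's photoelectric equation: KE_max = hf - φ = hc/λ - φ

Rearranging for φ:
φ = hc/λ - KE_max

Calculate photon energy:
E_photon = hc/λ = 4.4471 eV

Therefore:
φ = 4.4471 - 0.647 = 3.80 eV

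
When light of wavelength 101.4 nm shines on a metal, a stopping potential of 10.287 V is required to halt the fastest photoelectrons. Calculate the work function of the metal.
1.94 eV

The stopping potential gives the maximum kinetic energy: KE_max = eV_s = 10.287 eV

From Einstein's photoelectric equation: KE_max = hc/λ - φ
Rearranging: φ = hc/λ - KE_max

Calculate photon energy:
E_photon = hc/λ = (6.626×10⁻³⁴ J·s)(3×10⁸ m/s) / (101.4×10⁻⁹ m) = 12.2272 eV

Therefore:
φ = 12.2272 - 10.287 = 1.94 eV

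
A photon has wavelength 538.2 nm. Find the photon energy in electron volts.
2.3037 eV

Using E = hf = hc/λ:

E = hc/λ = (6.626×10⁻³⁴ J·s)(3×10⁸ m/s) / (538.2×10⁻⁹ m)
E = 2.3037 eV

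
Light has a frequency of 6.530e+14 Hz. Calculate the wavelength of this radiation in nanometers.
459.10 nm

Using the wave equation: c = fλ

Solving for wavelength:
λ = c/f = (3×10⁸ m/s) / (6.530e+14 Hz)
λ = 459.10 nm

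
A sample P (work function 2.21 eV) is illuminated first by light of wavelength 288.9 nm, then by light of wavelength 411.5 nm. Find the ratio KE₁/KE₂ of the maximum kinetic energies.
2.5923

Using Einstein's equation: KE_max = hc/λ - φ

For λ₁ = 288.9 nm:
E₁ = hc/λ₁ = 4.2916 eV
KE₁ = E₁ - φ = 4.2916 - 2.21 = 2.0816 eV

For λ₂ = 411.5 nm:
E₂ = hc/λ₂ = 3.0130 eV
KE₂ = E₂ - φ = 3.0130 - 2.21 = 0.8030 eV

Ratio: KE₁/KE₂ = 2.0816/0.8030 = 2.5923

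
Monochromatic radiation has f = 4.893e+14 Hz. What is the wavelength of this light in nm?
612.70 nm

Using the wave equation: c = fλ

Solving for wavelength:
λ = c/f = (3×10⁸ m/s) / (4.893e+14 Hz)
λ = 612.70 nm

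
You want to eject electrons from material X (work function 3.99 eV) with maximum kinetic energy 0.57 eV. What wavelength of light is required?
271.90 nm

From Einstein's equation: KE_max = hc/λ - φ

Rearranging for λ:
hc/λ = KE_max + φ
λ = hc/(KE_max + φ)

Required photon energy:
E_photon = KE_max + φ = 0.57 + 3.99 = 4.56 eV

Required wavelength:
λ = hc/E_photon = (6.626×10⁻³⁴)(3×10⁸) / (4.56 × 1.602×10⁻¹⁹)
λ = 271.90 nm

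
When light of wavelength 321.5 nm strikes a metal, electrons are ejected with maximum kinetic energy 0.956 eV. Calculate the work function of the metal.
2.90 eV

From Einstein's photoelectric equation: KE_max = hf - φ = hc/λ - φ

Rearranging for φ:
φ = hc/λ - KE_max

Calculate photon energy:
E_photon = hc/λ = 3.8564 eV

Therefore:
φ = 3.8564 - 0.956 = 2.90 eV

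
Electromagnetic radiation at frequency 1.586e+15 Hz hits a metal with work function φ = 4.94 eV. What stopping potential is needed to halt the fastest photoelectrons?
1.6192 V

The stopping potential V_s satisfies: eV_s = KE_max

First, find KE_max using Einstein's equation:
E_photon = hf = (6.626×10⁻³⁴ J·s)(1.586e+15 Hz) = 6.5592 eV
KE_max = E_photon - φ = 6.5592 - 4.94 = 1.6192 eV

Since eV_s = KE_max:
V_s = KE_max/e = 1.6192 V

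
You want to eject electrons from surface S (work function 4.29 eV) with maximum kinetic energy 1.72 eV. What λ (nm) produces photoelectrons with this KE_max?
206.30 nm

From Einstein's equation: KE_max = hc/λ - φ

Rearranging for λ:
hc/λ = KE_max + φ
λ = hc/(KE_max + φ)

Required photon energy:
E_photon = KE_max + φ = 1.72 + 4.29 = 6.01 eV

Required wavelength:
λ = hc/E_photon = (6.626×10⁻³⁴)(3×10⁸) / (6.01 × 1.602×10⁻¹⁹)
λ = 206.30 nm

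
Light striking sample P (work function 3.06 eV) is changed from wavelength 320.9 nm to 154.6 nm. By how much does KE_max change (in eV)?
4.1560 eV

Using Einstein's equation: KE_max = hc/λ - φ

For λ₁ = 320.9 nm:
KE₁ = hc/λ₁ - φ = 3.8636 - 3.06 = 0.8036 eV

For λ₂ = 154.6 nm:
KE₂ = hc/λ₂ - φ = 8.0197 - 3.06 = 4.9597 eV

Change in KE:
ΔKE = KE₂ - KE₁ = 4.9597 - 0.8036 = 4.1560 eV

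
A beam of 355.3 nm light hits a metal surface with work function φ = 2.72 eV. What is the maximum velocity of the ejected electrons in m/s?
5.2029e+05 m/s

First, find the maximum kinetic energy:
E_photon = hc/λ = 3.4896 eV
KE_max = E_photon - φ = 3.4896 - 2.72 = 0.7696 eV

Convert to Joules: KE_max = 0.7696 × 1.602×10⁻¹⁹ J = 1.2330e-19 J

Then use KE = ½mv² to find velocity:
v = √(2·KE/m) = √(2 × 1.2330e-19 J / 9.109e-31 kg)
v = 5.2029e+05 m/s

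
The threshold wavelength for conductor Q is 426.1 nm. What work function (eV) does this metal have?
2.91 eV

At the threshold wavelength, photon energy equals work function:
φ = hc/λ₀

Calculating:
φ = (6.626×10⁻³⁴ J·s)(3×10⁸ m/s) / (426.1×10⁻⁹ m)
φ = 2.91 eV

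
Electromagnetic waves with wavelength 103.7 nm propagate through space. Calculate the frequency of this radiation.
2.8910e+15 Hz

Using the wave equation: c = fλ

Solving for frequency:
f = c/λ = (3×10⁸ m/s) / (103.7×10⁻⁹ m)
f = 2.8910e+15 Hz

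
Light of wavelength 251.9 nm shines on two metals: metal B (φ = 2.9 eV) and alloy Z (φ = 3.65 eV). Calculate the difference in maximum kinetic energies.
0.7500 eV

Using KE_max = hc/λ - φ for each metal:

Photon energy: E = hc/λ = 4.9220 eV

For metal B (φ₁ = 2.9 eV):
KE₁ = E - φ₁ = 4.9220 - 2.9 = 2.0220 eV

For alloy Z (φ₂ = 3.65 eV):
KE₂ = E - φ₂ = 4.9220 - 3.65 = 1.2720 eV

Difference:
ΔKE = KE₁ - KE₂ = 2.0220 - 1.2720 = 0.7500 eV

Note: The difference equals the difference in work functions: 3.65 - 2.9 = 0.75 eV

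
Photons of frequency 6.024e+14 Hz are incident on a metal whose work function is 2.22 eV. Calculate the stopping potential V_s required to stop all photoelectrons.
0.2713 V

The stopping potential V_s satisfies: eV_s = KE_max

First, find KE_max using Einstein's equation:
E_photon = hf = (6.626×10⁻³⁴ J·s)(6.024e+14 Hz) = 2.4913 eV
KE_max = E_photon - φ = 2.4913 - 2.22 = 0.2713 eV

Since eV_s = KE_max:
V_s = KE_max/e = 0.2713 V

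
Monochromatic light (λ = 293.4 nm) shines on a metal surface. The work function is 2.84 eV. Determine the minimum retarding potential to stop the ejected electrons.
1.3858 V

The stopping potential V_s satisfies: eV_s = KE_max

First, find KE_max using Einstein's equation:
E_photon = hc/λ = 4.2258 eV
KE_max = E_photon - φ = 4.2258 - 2.84 = 1.3858 eV

Since eV_s = KE_max:
V_s = KE_max/e = 1.3858 V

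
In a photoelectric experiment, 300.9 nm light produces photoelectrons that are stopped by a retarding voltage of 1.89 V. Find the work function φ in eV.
2.23 eV

The stopping potential gives the maximum kinetic energy: KE_max = eV_s = 1.89 eV

From Einstein's photoelectric equation: KE_max = hc/λ - φ
Rearranging: φ = hc/λ - KE_max

Calculate photon energy:
E_photon = hc/λ = (6.626×10⁻³⁴ J·s)(3×10⁸ m/s) / (300.9×10⁻⁹ m) = 4.1204 eV

Therefore:
φ = 4.1204 - 1.89 = 2.23 eV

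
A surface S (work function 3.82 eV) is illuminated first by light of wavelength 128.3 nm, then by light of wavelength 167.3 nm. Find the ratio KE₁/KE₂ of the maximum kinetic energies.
1.6273

Using Einstein's equation: KE_max = hc/λ - φ

For λ₁ = 128.3 nm:
E₁ = hc/λ₁ = 9.6636 eV
KE₁ = E₁ - φ = 9.6636 - 3.82 = 5.8436 eV

For λ₂ = 167.3 nm:
E₂ = hc/λ₂ = 7.4109 eV
KE₂ = E₂ - φ = 7.4109 - 3.82 = 3.5909 eV

Ratio: KE₁/KE₂ = 5.8436/3.5909 = 1.6273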